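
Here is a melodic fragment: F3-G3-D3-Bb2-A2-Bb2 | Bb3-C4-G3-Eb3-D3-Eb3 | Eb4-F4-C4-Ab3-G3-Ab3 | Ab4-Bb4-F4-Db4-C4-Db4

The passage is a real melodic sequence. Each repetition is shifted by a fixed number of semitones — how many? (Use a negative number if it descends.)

5

Taking 6-note groups, the heads are F3, Bb3, Eb4, Ab4: the pattern moves up a 4th.
Counting half-steps from F3 to Bb3: 5.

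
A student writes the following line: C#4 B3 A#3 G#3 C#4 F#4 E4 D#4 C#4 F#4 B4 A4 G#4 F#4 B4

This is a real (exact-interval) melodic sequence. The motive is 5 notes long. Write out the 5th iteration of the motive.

A5 G5 F#5 E5 A5

The 5-note cells begin on C#4, F#4, B4 — each up a 4th from the last.
Continuing the starts: E5 → A5.
Statement 5 starts on A5 and keeps the same exact contour: A5 G5 F#5 E5 A5.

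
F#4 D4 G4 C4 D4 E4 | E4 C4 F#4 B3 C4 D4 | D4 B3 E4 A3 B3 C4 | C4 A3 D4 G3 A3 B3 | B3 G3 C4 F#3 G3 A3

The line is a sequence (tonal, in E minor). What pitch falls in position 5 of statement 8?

With 6-note cells, note 5 of each statement runs D4, C4, B3, A3, G3.
Extending down a 2nd: F#3 → E3 → D3.

D3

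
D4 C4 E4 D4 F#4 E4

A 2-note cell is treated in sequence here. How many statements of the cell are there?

3

6 notes in groups of 2 gives 6/2 = 3 statements.
Starts: D4, E4, F#4 — each up a 2nd.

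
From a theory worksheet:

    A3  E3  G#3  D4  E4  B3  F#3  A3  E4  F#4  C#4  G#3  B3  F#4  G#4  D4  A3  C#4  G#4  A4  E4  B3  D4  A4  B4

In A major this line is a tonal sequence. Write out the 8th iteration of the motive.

A4 E4 G#4 D5 E5

The 5-note cells begin on A3, B3, C#4, D4, E4 — each up a 2nd from the last.
Carrying on: F#4 → G#4 → A4.
So cell 8 is A4 E4 G#4 D5 E5.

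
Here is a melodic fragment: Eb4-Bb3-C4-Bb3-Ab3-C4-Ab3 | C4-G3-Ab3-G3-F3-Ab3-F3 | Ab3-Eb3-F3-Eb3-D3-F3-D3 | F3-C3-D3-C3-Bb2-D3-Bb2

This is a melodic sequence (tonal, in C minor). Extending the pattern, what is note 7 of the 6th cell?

Eb2

With 7-note cells, note 7 of each statement runs Ab3, F3, D3, Bb2.
Carrying that down a 3rd forward: G2 → Eb2.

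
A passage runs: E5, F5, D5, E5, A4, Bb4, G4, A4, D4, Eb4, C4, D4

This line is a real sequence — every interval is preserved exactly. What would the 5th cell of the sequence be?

C3 Db3 Bb2 C3

With a 4-note motive the entries are E5, A4, D4, each down a 5th from the previous.
Continuing the starts: G3 → C3.
So cell 5 is C3 Db3 Bb2 C3.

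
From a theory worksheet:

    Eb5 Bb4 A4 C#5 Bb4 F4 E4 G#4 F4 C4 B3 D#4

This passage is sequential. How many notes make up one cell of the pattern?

4

Try groups of 4 (3 cells in 12 notes):
Eb5 Bb4 A4 C#5 | Bb4 F4 E4 G#4 | F4 C4 B3 D#4
Each cell is the previous one down a 4th — so the unit is 4 notes.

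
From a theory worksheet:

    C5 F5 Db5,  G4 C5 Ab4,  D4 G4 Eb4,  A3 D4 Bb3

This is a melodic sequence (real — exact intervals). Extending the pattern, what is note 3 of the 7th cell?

The unit is 3 notes. Position-3 pitches of the 4 shown cells: Db5, Ab4, Eb4, Bb3.
Carrying that down a 4th forward: F3 → C3 → G2.

G2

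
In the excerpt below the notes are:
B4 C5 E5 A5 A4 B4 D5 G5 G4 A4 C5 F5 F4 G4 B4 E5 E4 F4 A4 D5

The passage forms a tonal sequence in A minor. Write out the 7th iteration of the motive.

C4 D4 F4 B4

Taking 4-note groups, the heads are B4, A4, G4, F4, E4: the pattern moves down a 2nd.
Continuing the starts: D4 → C4.
Statement 7 starts on C4 and keeps the same diatonic contour: C4 D4 F4 B4.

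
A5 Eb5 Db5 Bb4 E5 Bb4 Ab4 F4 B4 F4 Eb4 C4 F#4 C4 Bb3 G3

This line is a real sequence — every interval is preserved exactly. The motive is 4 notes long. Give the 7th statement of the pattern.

D#3 A2 G2 E2

With a 4-note motive the entries are A5, E5, B4, F#4, each down a 4th from the previous.
Extending down a 4th: C#4 → G#3 → D#3.
So cell 7 is D#3 A2 G2 E2.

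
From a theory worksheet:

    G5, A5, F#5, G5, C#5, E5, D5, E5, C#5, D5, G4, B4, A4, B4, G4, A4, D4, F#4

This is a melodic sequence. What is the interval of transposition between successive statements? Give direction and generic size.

down a 4th

Unit = 6 notes; the statements start on G5, D5, A4, moving down a 4th each time.
From G5 to D5: down a 4th.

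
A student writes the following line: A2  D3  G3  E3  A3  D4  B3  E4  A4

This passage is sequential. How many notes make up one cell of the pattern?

Try groups of 3 (3 cells in 9 notes):
A2 D3 G3 | E3 A3 D4 | B3 E4 A4
That's a consistent up a 5th shift per cell, and no other grouping gives one.

3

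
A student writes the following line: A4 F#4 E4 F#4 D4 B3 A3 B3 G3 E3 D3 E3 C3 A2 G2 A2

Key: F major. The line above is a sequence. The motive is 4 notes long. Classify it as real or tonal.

real

Each cell has the same semitone pattern (-3, -2, 2) — intervals are preserved exactly.
And F#4 lies outside F major, so the sequence is real rather than tonal.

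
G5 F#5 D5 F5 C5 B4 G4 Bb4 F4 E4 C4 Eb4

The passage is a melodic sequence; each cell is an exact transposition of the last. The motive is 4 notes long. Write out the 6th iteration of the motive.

With a 4-note motive the entries are G5, C5, F4, each down a 5th from the previous.
Carrying on: Bb3 → Eb3 → Ab2.
Statement 6 starts on Ab2 and keeps the same exact contour: Ab2 G2 Eb2 Gb2.

Ab2 G2 Eb2 Gb2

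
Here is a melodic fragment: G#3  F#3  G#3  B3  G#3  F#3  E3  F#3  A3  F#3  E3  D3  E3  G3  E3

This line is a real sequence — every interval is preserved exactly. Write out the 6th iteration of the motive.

Bb2 Ab2 Bb2 Db3 Bb2

Unit = 5 notes; the statements start on G#3, F#3, E3, moving down a 2nd each time.
Extending down a 2nd: D3 → C3 → Bb2.
Statement 6 starts on Bb2 and keeps the same exact contour: Bb2 Ab2 Bb2 Db3 Bb2.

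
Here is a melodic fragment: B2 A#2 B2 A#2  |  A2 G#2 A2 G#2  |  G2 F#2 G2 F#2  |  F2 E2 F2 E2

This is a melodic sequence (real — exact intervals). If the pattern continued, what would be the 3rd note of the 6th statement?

Db2

The unit is 4 notes. Position-3 pitches of the 4 shown cells: B2, A2, G2, F2.
Extending down a 2nd: Eb2 → Db2.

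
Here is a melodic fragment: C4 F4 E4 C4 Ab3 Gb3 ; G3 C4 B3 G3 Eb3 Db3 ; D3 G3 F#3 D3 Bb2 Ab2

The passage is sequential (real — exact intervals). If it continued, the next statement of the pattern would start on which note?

A2

The 6-note cells begin on C4, G3, D3 — each down a 4th from the last.
The next head, down a 4th from D3, is A2.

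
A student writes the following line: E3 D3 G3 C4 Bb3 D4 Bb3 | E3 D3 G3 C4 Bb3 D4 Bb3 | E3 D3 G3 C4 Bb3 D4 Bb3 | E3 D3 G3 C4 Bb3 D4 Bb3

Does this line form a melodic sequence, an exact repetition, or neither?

repetition

Each 7-note cell is identical (E3 D3 G3 C4 Bb3 D4 Bb3), restated at the same pitch.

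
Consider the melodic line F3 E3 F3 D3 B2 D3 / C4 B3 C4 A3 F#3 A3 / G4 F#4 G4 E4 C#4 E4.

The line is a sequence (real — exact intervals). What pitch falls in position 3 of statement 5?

With 6-note cells, note 3 of each statement runs F3, C4, G4.
Extending up a 5th: D5 → A5.

A5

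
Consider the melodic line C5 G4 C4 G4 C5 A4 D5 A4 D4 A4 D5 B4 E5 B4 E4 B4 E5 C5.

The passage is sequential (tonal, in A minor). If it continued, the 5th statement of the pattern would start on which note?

G5

With a 6-note motive the entries are C5, D5, E5, each up a 2nd from the previous.
Extending the heads up a 2nd: F5 → G5.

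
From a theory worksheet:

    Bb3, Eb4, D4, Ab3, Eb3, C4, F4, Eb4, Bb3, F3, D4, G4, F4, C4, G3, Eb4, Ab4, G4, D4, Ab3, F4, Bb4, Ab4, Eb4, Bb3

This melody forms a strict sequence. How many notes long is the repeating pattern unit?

5

Try groups of 5 (5 cells in 25 notes):
Bb3 Eb4 D4 Ab3 Eb3 | C4 F4 Eb4 Bb3 F3 | D4 G4 F4 C4 G3 | Eb4 Ab4 G4 D4 Ab3 | F4 Bb4 Ab4 Eb4 Bb3
That's a consistent up a 2nd shift per cell, and no other grouping gives one.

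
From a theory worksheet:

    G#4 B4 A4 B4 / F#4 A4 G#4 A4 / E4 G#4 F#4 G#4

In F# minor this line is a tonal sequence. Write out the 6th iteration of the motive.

B3 D4 C#4 D4

Taking 4-note groups, the heads are G#4, F#4, E4: the pattern moves down a 2nd.
Continuing the starts: D4 → C#4 → B3.
So cell 6 is B3 D4 C#4 D4.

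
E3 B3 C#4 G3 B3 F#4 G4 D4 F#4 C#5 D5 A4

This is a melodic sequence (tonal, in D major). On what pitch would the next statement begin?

C#5

The 4-note cells begin on E3, B3, F#4 — each up a 5th from the last.
One more step up a 5th gives C#5.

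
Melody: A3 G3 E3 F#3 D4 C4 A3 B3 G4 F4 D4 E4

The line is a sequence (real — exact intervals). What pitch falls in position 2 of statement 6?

With 4-note cells, note 2 of each statement runs G3, C4, F4.
Each moves up a 4th. Continuing: Bb4 → Eb5 → Ab5.

Ab5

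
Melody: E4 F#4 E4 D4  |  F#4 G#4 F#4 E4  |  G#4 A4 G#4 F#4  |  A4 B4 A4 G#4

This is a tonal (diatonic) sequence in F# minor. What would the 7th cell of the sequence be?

D5 E5 D5 C#5

Taking 4-note groups, the heads are E4, F#4, G#4, A4: the pattern moves up a 2nd.
Carrying on: B4 → C#5 → D5.
Statement 7 starts on D5 and keeps the same diatonic contour: D5 E5 D5 C#5.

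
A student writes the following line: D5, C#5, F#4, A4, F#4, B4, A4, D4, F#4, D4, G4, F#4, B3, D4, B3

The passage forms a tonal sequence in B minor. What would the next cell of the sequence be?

Taking 5-note groups, the heads are D5, B4, G4: the pattern moves down a 3rd.
So cell 4 is E4 D4 G3 B3 G3.

E4 D4 G3 B3 G3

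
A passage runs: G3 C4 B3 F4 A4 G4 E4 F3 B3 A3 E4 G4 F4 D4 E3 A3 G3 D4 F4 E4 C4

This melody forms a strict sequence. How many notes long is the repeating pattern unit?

There are 21 notes; a 7-note unit gives 3 cells:
G3 C4 B3 F4 A4 G4 E4 | F3 B3 A3 E4 G4 F4 D4 | E3 A3 G3 D4 F4 E4 C4
That's a consistent down a 2nd shift per cell, and no other grouping gives one.

7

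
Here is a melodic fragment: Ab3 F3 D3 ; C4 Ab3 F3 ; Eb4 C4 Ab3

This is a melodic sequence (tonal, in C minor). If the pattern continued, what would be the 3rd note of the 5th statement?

With 3-note cells, note 3 of each statement runs D3, F3, Ab3.
Carrying that up a 3rd forward: C4 → Eb4.

Eb4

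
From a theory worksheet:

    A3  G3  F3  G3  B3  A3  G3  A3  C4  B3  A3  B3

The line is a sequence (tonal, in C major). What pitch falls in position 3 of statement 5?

C4

With 4-note cells, note 3 of each statement runs F3, G3, A3.
Each moves up a 2nd. Continuing: B3 → C4.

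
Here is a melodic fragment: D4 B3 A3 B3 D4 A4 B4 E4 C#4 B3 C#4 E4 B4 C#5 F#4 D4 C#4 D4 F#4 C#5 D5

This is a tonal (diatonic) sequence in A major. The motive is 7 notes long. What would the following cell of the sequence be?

Taking 7-note groups, the heads are D4, E4, F#4: the pattern moves up a 2nd.
So cell 4 is G#4 E4 D4 E4 G#4 D5 E5.

G#4 E4 D4 E4 G#4 D5 E5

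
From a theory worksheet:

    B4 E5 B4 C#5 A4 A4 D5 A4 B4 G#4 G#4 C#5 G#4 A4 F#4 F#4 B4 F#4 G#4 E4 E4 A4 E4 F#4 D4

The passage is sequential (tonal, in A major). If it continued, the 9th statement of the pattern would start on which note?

A3

Unit = 5 notes; the statements start on B4, A4, G#4, F#4, E4, moving down a 2nd each time.
Continuing: D4 → C#4 → B3 → A3. Statement 9 starts on A3.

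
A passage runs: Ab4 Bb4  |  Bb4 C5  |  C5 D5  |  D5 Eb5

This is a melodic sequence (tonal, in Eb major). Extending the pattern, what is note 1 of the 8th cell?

With 2-note cells, note 1 of each statement runs Ab4, Bb4, C5, D5.
Extending up a 2nd: Eb5 → F5 → G5 → Ab5.

Ab5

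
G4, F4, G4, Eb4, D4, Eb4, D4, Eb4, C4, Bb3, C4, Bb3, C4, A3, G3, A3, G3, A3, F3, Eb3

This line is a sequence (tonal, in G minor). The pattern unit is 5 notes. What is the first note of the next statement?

Taking 5-note groups, the heads are G4, Eb4, C4, A3: the pattern moves down a 3rd.
One more step down a 3rd gives F3.

F3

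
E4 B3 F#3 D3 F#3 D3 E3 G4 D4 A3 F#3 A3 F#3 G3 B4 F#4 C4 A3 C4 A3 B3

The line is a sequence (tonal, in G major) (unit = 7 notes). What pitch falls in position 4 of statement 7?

The unit is 7 notes. Position-4 pitches of the 3 shown cells: D3, F#3, A3.
Extending up a 3rd: C4 → E4 → G4 → B4.

B4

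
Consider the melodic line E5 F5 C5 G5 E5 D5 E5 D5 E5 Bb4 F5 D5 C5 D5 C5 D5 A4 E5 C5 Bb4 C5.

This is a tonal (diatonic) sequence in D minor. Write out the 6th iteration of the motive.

The 7-note cells begin on E5, D5, C5 — each down a 2nd from the last.
Carrying on: Bb4 → A4 → G4.
So cell 6 is G4 A4 E4 Bb4 G4 F4 G4.

G4 A4 E4 Bb4 G4 F4 G4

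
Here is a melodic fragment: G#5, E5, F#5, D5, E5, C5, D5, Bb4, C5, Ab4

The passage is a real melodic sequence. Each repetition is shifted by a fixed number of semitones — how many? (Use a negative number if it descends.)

Taking 2-note groups, the heads are G#5, F#5, E5, D5, C5: the pattern moves down a 2nd.
G#5 to F#5 spans -2 semitones.

-2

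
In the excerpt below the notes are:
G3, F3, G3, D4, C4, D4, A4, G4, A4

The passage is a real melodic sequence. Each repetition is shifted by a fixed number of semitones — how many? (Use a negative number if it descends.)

7

Unit = 3 notes; the statements start on G3, D4, A4, moving up a 5th each time.
G3→D4 is 62 − 55 = 7 semitones.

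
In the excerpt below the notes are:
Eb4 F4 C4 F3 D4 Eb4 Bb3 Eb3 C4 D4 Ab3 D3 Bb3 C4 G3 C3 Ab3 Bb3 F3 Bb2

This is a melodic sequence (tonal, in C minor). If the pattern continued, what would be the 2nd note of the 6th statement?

Ab3

With 4-note cells, note 2 of each statement runs F4, Eb4, D4, C4, Bb3.
Each moves down a 2nd; the next is Ab3.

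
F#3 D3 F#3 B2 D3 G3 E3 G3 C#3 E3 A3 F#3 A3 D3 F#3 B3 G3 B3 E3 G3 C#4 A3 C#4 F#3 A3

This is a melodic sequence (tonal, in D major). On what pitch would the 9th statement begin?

G4

The 5-note cells begin on F#3, G3, A3, B3, C#4 — each up a 2nd from the last.
Continuing: D4 → E4 → F#4 → G4. Statement 9 starts on G4.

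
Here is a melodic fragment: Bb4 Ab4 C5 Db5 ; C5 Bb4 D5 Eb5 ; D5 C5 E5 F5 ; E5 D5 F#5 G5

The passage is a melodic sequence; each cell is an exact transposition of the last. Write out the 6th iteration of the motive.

Taking 4-note groups, the heads are Bb4, C5, D5, E5: the pattern moves up a 2nd.
Continuing the starts: F#5 → G#5.
Statement 6 starts on G#5 and keeps the same exact contour: G#5 F#5 A#5 B5.

G#5 F#5 A#5 B5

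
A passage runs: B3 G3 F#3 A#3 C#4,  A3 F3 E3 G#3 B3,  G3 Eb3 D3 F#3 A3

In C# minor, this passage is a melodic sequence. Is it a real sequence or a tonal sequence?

Each cell has the same semitone pattern (-4, -1, 4, 3) — intervals are preserved exactly.
And G3 lies outside C# minor, so the sequence is real rather than tonal.

real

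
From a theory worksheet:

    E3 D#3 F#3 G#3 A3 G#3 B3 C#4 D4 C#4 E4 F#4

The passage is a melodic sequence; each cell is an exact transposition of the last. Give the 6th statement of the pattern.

F5 E5 G5 A5

Taking 4-note groups, the heads are E3, A3, D4: the pattern moves up a 4th.
Carrying on: G4 → C5 → F5.
Statement 6 starts on F5 and keeps the same exact contour: F5 E5 G5 A5.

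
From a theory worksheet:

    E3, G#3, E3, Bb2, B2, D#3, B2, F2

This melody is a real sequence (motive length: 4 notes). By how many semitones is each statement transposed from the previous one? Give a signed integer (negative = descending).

Unit = 4 notes; the statements start on E3, B2, moving down a 4th each time.
E3 to B2 spans -5 semitones.

-5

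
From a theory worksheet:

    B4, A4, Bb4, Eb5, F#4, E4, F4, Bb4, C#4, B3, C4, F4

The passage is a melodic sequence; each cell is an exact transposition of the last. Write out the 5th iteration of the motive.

With a 4-note motive the entries are B4, F#4, C#4, each down a 4th from the previous.
Continuing the starts: G#3 → D#3.
From D#3 the exact shape gives D#3 C#3 D3 G3.

D#3 C#3 D3 G3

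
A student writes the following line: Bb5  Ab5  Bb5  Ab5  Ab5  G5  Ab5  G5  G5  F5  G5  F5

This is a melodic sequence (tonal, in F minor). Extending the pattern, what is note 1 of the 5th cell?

Eb5

With 4-note cells, note 1 of each statement runs Bb5, Ab5, G5.
Each moves down a 2nd. Continuing: F5 → Eb5.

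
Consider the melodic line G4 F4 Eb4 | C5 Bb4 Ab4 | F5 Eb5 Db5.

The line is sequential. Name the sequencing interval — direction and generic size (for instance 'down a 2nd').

With a 3-note motive the entries are G4, C5, F5, each up a 4th from the previous.
From G4 to C5: up a 4th.

up a 4th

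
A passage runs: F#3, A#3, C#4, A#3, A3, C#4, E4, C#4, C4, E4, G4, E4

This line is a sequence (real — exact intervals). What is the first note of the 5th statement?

Gb4

With a 4-note motive the entries are F#3, A3, C4, each up a 3rd from the previous.
Continuing: Eb4 → Gb4. Statement 5 starts on Gb4.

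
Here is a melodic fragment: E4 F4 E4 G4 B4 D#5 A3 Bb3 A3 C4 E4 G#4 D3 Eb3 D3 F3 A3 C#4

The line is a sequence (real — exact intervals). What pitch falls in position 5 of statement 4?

Grouping in 6s, the 5th note of each cell is B4, E4, A3.
From A3, down a 5th gives D3.

D3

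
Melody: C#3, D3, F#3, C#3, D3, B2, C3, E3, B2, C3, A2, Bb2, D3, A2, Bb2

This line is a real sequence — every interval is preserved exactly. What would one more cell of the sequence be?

The 5-note cells begin on C#3, B2, A2 — each down a 2nd from the last.
From G2 the exact shape gives G2 Ab2 C3 G2 Ab2.

G2 Ab2 C3 G2 Ab2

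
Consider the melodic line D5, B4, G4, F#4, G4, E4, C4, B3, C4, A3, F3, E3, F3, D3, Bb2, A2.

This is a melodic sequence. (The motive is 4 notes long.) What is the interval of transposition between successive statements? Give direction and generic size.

The 4-note cells begin on D5, G4, C4, F3 — each down a 5th from the last.
D5 to G4 is down a 5th.

down a 5th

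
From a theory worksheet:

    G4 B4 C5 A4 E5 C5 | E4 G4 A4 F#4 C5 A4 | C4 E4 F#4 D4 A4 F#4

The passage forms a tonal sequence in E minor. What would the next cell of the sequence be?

A3 C4 D4 B3 F#4 D4

The 6-note cells begin on G4, E4, C4 — each down a 3rd from the last.
From A3 the diatonic shape gives A3 C4 D4 B3 F#4 D4.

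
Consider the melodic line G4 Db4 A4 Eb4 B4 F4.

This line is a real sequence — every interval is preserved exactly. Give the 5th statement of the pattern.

D#5 A4

Taking 2-note groups, the heads are G4, A4, B4: the pattern moves up a 2nd.
Continuing the starts: C#5 → D#5.
So cell 5 is D#5 A4.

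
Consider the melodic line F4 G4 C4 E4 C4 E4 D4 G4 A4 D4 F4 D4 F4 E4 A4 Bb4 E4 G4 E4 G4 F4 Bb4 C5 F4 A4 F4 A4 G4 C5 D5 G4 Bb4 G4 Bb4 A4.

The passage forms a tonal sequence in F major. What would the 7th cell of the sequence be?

Unit = 7 notes; the statements start on F4, G4, A4, Bb4, C5, moving up a 2nd each time.
Carrying on: D5 → E5.
From E5 the diatonic shape gives E5 F5 Bb4 D5 Bb4 D5 C5.

E5 F5 Bb4 D5 Bb4 D5 C5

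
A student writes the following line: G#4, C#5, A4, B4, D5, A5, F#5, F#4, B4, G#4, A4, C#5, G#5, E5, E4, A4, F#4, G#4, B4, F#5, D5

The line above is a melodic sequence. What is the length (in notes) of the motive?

7

Try groups of 7 (3 cells in 21 notes):
G#4 C#5 A4 B4 D5 A5 F#5 | F#4 B4 G#4 A4 C#5 G#5 E5 | E4 A4 F#4 G#4 B4 F#5 D5
Every group is a transposition down a 2nd of the one before; no shorter unit works.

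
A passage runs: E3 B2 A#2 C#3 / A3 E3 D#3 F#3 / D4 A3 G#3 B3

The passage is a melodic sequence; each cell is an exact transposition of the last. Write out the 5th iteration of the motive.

With a 4-note motive the entries are E3, A3, D4, each up a 4th from the previous.
Extending up a 4th: G4 → C5.
From C5 the exact shape gives C5 G4 F#4 A4.

C5 G4 F#4 A4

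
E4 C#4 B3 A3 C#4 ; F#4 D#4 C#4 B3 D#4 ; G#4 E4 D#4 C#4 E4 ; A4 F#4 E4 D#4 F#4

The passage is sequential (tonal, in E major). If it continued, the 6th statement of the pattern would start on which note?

C#5

The 5-note cells begin on E4, F#4, G#4, A4 — each up a 2nd from the last.
Continuing: B4 → C#5. Statement 6 starts on C#5.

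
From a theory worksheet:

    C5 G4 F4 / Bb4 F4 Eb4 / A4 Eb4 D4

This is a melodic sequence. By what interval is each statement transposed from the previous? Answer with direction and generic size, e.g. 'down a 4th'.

Taking 3-note groups, the heads are C5, Bb4, A4: the pattern moves down a 2nd.
From C5 to Bb4: down a 2nd.

down a 2nd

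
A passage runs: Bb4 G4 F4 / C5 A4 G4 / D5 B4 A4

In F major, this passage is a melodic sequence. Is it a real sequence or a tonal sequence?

real

Each cell has the same semitone pattern (-3, -2) — intervals are preserved exactly.
And B4 lies outside F major, so the sequence is real rather than tonal.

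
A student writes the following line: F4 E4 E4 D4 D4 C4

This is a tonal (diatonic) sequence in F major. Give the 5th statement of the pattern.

With a 2-note motive the entries are F4, E4, D4, each down a 2nd from the previous.
Carrying on: C4 → Bb3.
Statement 5 starts on Bb3 and keeps the same diatonic contour: Bb3 A3.

Bb3 A3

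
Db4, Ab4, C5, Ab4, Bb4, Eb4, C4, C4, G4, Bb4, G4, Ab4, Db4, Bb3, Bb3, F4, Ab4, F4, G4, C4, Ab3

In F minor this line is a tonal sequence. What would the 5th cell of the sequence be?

Unit = 7 notes; the statements start on Db4, C4, Bb3, moving down a 2nd each time.
Extending down a 2nd: Ab3 → G3.
Statement 5 starts on G3 and keeps the same diatonic contour: G3 Db4 F4 Db4 Eb4 Ab3 F3.

G3 Db4 F4 Db4 Eb4 Ab3 F3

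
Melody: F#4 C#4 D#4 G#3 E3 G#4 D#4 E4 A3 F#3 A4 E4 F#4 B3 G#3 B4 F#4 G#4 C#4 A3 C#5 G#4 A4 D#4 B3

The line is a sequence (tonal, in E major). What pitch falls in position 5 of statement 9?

F#4

With 5-note cells, note 5 of each statement runs E3, F#3, G#3, A3, B3.
Carrying that up a 2nd forward: C#4 → D#4 → E4 → F#4.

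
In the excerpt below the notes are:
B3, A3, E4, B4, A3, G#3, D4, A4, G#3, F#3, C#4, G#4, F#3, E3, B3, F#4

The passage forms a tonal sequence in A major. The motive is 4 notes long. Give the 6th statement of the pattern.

With a 4-note motive the entries are B3, A3, G#3, F#3, each down a 2nd from the previous.
Continuing the starts: E3 → D3.
So cell 6 is D3 C#3 G#3 D4.

D3 C#3 G#3 D4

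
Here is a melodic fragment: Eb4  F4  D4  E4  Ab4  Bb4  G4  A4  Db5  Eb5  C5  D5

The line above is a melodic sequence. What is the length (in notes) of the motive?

Try groups of 4 (3 cells in 12 notes):
Eb4 F4 D4 E4 | Ab4 Bb4 G4 A4 | Db5 Eb5 C5 D5
Each cell is the previous one up a 4th — so the unit is 4 notes.

4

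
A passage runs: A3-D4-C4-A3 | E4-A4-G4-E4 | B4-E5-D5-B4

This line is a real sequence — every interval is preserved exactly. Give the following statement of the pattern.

Taking 4-note groups, the heads are A3, E4, B4: the pattern moves up a 5th.
Statement 4 starts on F#5 and keeps the same exact contour: F#5 B5 A5 F#5.

F#5 B5 A5 F#5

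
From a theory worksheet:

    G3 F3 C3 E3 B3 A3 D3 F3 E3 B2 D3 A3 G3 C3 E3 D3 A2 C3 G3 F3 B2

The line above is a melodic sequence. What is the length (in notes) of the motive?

Try groups of 7 (3 cells in 21 notes):
G3 F3 C3 E3 B3 A3 D3 | F3 E3 B2 D3 A3 G3 C3 | E3 D3 A2 C3 G3 F3 B2
Every group is a transposition down a 2nd of the one before; no shorter unit works.

7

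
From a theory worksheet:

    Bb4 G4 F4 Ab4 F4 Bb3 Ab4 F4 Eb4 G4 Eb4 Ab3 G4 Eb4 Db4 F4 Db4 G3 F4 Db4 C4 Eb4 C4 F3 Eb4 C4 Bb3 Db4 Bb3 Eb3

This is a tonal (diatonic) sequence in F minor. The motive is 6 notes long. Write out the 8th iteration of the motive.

The 6-note cells begin on Bb4, Ab4, G4, F4, Eb4 — each down a 2nd from the last.
Continuing the starts: Db4 → C4 → Bb3.
From Bb3 the diatonic shape gives Bb3 G3 F3 Ab3 F3 Bb2.

Bb3 G3 F3 Ab3 F3 Bb2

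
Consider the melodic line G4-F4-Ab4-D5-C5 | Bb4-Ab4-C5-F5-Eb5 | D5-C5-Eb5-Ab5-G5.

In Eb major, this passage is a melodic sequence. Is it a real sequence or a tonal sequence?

Every note is diatonic to Eb major.
Cell 1 has +3 semitones from note 2 to 3, but cell 2 has +4 — the interval quality changes while the contour stays the same, which is the hallmark of a tonal sequence.

tonal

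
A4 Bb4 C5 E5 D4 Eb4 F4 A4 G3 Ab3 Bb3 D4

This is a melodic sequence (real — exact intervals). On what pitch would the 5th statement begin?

Unit = 4 notes; the statements start on A4, D4, G3, moving down a 5th each time.
Extending the heads down a 5th: C3 → F2.

F2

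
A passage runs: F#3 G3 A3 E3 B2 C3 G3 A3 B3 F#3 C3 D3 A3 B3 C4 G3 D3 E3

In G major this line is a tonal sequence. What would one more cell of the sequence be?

The 6-note cells begin on F#3, G3, A3 — each up a 2nd from the last.
So cell 4 is B3 C4 D4 A3 E3 F#3.

B3 C4 D4 A3 E3 F#3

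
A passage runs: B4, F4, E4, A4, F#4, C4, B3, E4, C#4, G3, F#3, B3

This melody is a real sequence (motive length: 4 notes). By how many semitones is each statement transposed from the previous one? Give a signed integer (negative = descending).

-5

Unit = 4 notes; the statements start on B4, F#4, C#4, moving down a 4th each time.
Counting half-steps from B4 to F#4: -5.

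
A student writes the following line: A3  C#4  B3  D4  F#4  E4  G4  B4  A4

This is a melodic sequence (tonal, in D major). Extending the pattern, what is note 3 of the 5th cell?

The unit is 3 notes. Position-3 pitches of the 3 shown cells: B3, E4, A4.
Extending up a 4th: D5 → G5.

G5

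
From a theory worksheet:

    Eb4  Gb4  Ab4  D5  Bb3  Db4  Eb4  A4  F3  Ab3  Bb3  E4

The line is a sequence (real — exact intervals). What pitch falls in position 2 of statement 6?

Grouping in 4s, the 2nd note of each cell is Gb4, Db4, Ab3.
Carrying that down a 4th forward: Eb3 → Bb2 → F2.

F2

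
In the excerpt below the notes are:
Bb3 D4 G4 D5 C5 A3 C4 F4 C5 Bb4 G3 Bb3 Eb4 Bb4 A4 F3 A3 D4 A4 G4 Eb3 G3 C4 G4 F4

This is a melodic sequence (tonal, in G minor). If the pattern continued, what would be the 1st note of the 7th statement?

The unit is 5 notes. Position-1 pitches of the 5 shown cells: Bb3, A3, G3, F3, Eb3.
Extending down a 2nd: D3 → C3.

C3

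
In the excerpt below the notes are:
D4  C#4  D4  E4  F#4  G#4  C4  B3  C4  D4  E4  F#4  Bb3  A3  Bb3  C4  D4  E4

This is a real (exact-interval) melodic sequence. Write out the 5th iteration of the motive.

Taking 6-note groups, the heads are D4, C4, Bb3: the pattern moves down a 2nd.
Extending down a 2nd: Ab3 → Gb3.
So cell 5 is Gb3 F3 Gb3 Ab3 Bb3 C4.

Gb3 F3 Gb3 Ab3 Bb3 C4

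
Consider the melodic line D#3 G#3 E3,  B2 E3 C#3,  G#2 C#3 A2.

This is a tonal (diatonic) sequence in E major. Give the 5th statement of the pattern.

C#2 F#2 D#2

The 3-note cells begin on D#3, B2, G#2 — each down a 3rd from the last.
Extending down a 3rd: E2 → C#2.
From C#2 the diatonic shape gives C#2 F#2 D#2.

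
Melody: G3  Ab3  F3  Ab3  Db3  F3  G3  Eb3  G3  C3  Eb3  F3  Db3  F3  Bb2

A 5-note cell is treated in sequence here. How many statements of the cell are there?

3

15 notes in groups of 5 gives 15/5 = 3 statements.
Starts: G3, F3, Eb3 — each down a 2nd.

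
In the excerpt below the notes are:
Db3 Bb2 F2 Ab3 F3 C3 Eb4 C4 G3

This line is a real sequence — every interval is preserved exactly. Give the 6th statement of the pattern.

C6 A5 E5

Unit = 3 notes; the statements start on Db3, Ab3, Eb4, moving up a 5th each time.
Carrying on: Bb4 → F5 → C6.
So cell 6 is C6 A5 E5.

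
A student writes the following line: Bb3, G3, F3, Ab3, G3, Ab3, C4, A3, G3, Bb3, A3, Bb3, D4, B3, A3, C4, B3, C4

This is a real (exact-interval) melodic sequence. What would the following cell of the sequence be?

E4 C#4 B3 D4 C#4 D4

With a 6-note motive the entries are Bb3, C4, D4, each up a 2nd from the previous.
So cell 4 is E4 C#4 B3 D4 C#4 D4.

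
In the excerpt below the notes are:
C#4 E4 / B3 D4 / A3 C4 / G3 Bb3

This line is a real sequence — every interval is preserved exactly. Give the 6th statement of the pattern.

Unit = 2 notes; the statements start on C#4, B3, A3, G3, moving down a 2nd each time.
Extending down a 2nd: F3 → Eb3.
Statement 6 starts on Eb3 and keeps the same exact contour: Eb3 Gb3.

Eb3 Gb3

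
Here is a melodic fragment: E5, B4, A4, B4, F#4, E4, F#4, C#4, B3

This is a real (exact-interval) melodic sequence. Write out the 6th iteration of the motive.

With a 3-note motive the entries are E5, B4, F#4, each down a 4th from the previous.
Extending down a 4th: C#4 → G#3 → D#3.
So cell 6 is D#3 A#2 G#2.

D#3 A#2 G#2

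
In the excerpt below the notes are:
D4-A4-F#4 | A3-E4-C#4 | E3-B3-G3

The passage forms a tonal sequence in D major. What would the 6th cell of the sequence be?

C#2 G2 E2

With a 3-note motive the entries are D4, A3, E3, each down a 4th from the previous.
Carrying on: B2 → F#2 → C#2.
From C#2 the diatonic shape gives C#2 G2 E2.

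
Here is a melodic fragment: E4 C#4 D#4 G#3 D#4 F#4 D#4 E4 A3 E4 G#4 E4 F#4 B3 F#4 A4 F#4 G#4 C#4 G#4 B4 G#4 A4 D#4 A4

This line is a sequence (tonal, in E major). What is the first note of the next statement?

C#5

The 5-note cells begin on E4, F#4, G#4, A4, B4 — each up a 2nd from the last.
The next head, up a 2nd from B4, is C#5.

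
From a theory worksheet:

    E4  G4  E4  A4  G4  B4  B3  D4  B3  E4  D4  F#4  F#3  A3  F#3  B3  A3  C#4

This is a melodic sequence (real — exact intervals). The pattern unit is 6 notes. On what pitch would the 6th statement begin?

Unit = 6 notes; the statements start on E4, B3, F#3, moving down a 4th each time.
Extending the heads down a 4th: C#3 → G#2 → D#2.

D#2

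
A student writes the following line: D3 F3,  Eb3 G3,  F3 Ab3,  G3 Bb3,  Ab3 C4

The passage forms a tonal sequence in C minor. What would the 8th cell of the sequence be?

With a 2-note motive the entries are D3, Eb3, F3, G3, Ab3, each up a 2nd from the previous.
Carrying on: Bb3 → C4 → D4.
So cell 8 is D4 F4.

D4 F4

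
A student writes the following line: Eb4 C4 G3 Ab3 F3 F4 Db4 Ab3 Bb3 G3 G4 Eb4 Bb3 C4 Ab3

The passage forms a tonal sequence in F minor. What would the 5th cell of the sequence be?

Bb4 G4 Db4 Eb4 C4

With a 5-note motive the entries are Eb4, F4, G4, each up a 2nd from the previous.
Extending up a 2nd: Ab4 → Bb4.
From Bb4 the diatonic shape gives Bb4 G4 Db4 Eb4 C4.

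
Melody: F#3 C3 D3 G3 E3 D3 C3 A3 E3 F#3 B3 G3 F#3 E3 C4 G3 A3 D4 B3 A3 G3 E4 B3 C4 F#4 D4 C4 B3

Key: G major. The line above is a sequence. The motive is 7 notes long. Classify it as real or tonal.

Every note is diatonic to G major.
Cell 1 has -6 semitones from note 1 to 2, but cell 2 has -5 — the interval quality changes while the contour stays the same, which is the hallmark of a tonal sequence.

tonal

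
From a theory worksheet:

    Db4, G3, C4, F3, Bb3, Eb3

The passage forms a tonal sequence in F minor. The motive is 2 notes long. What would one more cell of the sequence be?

The 2-note cells begin on Db4, C4, Bb3 — each down a 2nd from the last.
From Ab3 the diatonic shape gives Ab3 Db3.

Ab3 Db3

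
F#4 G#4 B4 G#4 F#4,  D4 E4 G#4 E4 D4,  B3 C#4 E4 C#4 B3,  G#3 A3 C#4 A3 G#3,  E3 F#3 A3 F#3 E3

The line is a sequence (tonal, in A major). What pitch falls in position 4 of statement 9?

The unit is 5 notes. Position-4 pitches of the 5 shown cells: G#4, E4, C#4, A3, F#3.
Each moves down a 3rd. Continuing: D3 → B2 → G#2 → E2.

E2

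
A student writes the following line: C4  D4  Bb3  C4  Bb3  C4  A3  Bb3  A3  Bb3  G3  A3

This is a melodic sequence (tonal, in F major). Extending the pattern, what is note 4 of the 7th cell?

D3

The unit is 4 notes. Position-4 pitches of the 3 shown cells: C4, Bb3, A3.
Extending down a 2nd: G3 → F3 → E3 → D3.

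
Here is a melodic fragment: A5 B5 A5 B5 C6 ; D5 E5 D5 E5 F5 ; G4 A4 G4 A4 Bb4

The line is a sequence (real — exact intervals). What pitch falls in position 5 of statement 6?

With 5-note cells, note 5 of each statement runs C6, F5, Bb4.
Carrying that down a 5th forward: Eb4 → Ab3 → Db3.

Db3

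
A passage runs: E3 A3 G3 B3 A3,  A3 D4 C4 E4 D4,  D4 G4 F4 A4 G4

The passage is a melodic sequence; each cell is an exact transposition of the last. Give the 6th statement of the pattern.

F5 Bb5 Ab5 C6 Bb5

Unit = 5 notes; the statements start on E3, A3, D4, moving up a 4th each time.
Continuing the starts: G4 → C5 → F5.
Statement 6 starts on F5 and keeps the same exact contour: F5 Bb5 Ab5 C6 Bb5.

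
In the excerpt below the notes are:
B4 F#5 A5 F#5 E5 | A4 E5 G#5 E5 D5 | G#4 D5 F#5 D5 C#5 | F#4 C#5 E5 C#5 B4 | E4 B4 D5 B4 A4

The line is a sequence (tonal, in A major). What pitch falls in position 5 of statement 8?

E4

The unit is 5 notes. Position-5 pitches of the 5 shown cells: E5, D5, C#5, B4, A4.
Carrying that down a 2nd forward: G#4 → F#4 → E4.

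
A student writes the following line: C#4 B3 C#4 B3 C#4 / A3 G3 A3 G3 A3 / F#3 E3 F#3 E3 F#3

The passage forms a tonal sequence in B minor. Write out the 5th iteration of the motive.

B2 A2 B2 A2 B2

With a 5-note motive the entries are C#4, A3, F#3, each down a 3rd from the previous.
Carrying on: D3 → B2.
Statement 5 starts on B2 and keeps the same diatonic contour: B2 A2 B2 A2 B2.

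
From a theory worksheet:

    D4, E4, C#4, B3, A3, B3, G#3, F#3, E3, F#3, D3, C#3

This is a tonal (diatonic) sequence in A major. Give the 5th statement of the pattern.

Taking 4-note groups, the heads are D4, A3, E3: the pattern moves down a 4th.
Continuing the starts: B2 → F#2.
From F#2 the diatonic shape gives F#2 G#2 E2 D2.

F#2 G#2 E2 D2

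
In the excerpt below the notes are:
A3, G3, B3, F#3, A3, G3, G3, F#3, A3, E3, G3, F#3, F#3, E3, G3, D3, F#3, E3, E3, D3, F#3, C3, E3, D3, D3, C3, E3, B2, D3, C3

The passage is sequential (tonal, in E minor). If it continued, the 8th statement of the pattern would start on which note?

With a 6-note motive the entries are A3, G3, F#3, E3, D3, each down a 2nd from the previous.
Extending the heads down a 2nd: C3 → B2 → A2.

A2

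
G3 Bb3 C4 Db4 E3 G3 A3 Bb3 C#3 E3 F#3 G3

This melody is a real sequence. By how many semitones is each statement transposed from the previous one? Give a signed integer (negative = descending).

-3

With a 4-note motive the entries are G3, E3, C#3, each down a 3rd from the previous.
G3→E3 is 52 − 55 = -3 semitones.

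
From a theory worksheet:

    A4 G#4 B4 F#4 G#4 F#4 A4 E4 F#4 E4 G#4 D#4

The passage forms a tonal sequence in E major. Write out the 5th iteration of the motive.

Taking 4-note groups, the heads are A4, G#4, F#4: the pattern moves down a 2nd.
Continuing the starts: E4 → D#4.
Statement 5 starts on D#4 and keeps the same diatonic contour: D#4 C#4 E4 B3.

D#4 C#4 E4 B3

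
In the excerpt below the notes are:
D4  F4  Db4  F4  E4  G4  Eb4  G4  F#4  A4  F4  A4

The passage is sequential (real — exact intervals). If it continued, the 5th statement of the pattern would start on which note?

The 4-note cells begin on D4, E4, F#4 — each up a 2nd from the last.
Continuing: G#4 → A#4. Statement 5 starts on A#4.

A#4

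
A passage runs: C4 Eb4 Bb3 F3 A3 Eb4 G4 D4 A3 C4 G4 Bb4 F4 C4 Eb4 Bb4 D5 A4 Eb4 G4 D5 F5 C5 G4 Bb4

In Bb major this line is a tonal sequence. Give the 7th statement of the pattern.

A5 C6 G5 D5 F5

Taking 5-note groups, the heads are C4, Eb4, G4, Bb4, D5: the pattern moves up a 3rd.
Carrying on: F5 → A5.
So cell 7 is A5 C6 G5 D5 F5.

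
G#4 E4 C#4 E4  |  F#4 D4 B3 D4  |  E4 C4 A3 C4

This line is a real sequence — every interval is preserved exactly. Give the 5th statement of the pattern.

The 4-note cells begin on G#4, F#4, E4 — each down a 2nd from the last.
Carrying on: D4 → C4.
Statement 5 starts on C4 and keeps the same exact contour: C4 Ab3 F3 Ab3.

C4 Ab3 F3 Ab3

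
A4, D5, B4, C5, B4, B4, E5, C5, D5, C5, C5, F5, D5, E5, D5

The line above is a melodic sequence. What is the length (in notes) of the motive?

5

There are 15 notes; a 5-note unit gives 3 cells:
A4 D5 B4 C5 B4 | B4 E5 C5 D5 C5 | C5 F5 D5 E5 D5
Each cell is the previous one up a 2nd — so the unit is 5 notes.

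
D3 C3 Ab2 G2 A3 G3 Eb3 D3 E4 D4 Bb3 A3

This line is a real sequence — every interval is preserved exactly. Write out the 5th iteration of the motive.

Unit = 4 notes; the statements start on D3, A3, E4, moving up a 5th each time.
Continuing the starts: B4 → F#5.
Statement 5 starts on F#5 and keeps the same exact contour: F#5 E5 C5 B4.

F#5 E5 C5 B4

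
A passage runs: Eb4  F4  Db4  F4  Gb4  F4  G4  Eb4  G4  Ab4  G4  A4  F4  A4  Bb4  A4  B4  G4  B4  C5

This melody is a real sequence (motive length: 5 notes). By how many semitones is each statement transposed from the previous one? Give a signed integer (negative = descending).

2

With a 5-note motive the entries are Eb4, F4, G4, A4, each up a 2nd from the previous.
Counting half-steps from Eb4 to F4: 2.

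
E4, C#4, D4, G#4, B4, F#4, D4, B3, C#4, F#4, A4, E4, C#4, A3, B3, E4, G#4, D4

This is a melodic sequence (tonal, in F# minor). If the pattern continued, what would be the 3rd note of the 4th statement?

A3

The unit is 6 notes. Position-3 pitches of the 3 shown cells: D4, C#4, B3.
One more down a 2nd gives A3.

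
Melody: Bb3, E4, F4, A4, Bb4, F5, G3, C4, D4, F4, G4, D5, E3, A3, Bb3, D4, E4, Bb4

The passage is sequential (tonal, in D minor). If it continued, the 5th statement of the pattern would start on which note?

The 6-note cells begin on Bb3, G3, E3 — each down a 3rd from the last.
Continuing: C3 → A2. Statement 5 starts on A2.

A2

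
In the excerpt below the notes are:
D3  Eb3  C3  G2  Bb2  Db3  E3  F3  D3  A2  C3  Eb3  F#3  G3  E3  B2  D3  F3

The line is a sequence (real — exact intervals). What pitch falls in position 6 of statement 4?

The unit is 6 notes. Position-6 pitches of the 3 shown cells: Db3, Eb3, F3.
Each moves up a 2nd; the next is G3.

G3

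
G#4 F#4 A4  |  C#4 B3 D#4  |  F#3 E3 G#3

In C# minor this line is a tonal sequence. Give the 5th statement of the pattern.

E2 D#2 F#2

Unit = 3 notes; the statements start on G#4, C#4, F#3, moving down a 5th each time.
Extending down a 5th: B2 → E2.
So cell 5 is E2 D#2 F#2.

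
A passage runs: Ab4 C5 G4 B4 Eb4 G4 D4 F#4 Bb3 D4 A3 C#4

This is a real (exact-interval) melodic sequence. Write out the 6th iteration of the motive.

G2 B2 F#2 A#2

The 4-note cells begin on Ab4, Eb4, Bb3 — each down a 4th from the last.
Continuing the starts: F3 → C3 → G2.
From G2 the exact shape gives G2 B2 F#2 A#2.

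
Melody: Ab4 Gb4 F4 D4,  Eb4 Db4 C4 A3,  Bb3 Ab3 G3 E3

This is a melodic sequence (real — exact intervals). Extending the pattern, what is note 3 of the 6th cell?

Grouping in 4s, the 3rd note of each cell is F4, C4, G3.
Each moves down a 4th. Continuing: D3 → A2 → E2.

E2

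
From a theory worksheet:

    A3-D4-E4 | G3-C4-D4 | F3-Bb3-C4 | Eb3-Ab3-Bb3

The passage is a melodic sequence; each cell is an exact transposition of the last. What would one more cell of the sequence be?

Unit = 3 notes; the statements start on A3, G3, F3, Eb3, moving down a 2nd each time.
Statement 5 starts on Db3 and keeps the same exact contour: Db3 Gb3 Ab3.

Db3 Gb3 Ab3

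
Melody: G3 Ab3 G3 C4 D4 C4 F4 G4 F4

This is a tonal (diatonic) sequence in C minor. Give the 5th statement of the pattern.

Unit = 3 notes; the statements start on G3, C4, F4, moving up a 4th each time.
Continuing the starts: Bb4 → Eb5.
From Eb5 the diatonic shape gives Eb5 F5 Eb5.

Eb5 F5 Eb5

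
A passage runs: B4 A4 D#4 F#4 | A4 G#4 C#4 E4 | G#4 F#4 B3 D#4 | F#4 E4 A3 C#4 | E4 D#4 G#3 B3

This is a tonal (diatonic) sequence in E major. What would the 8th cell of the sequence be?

Unit = 4 notes; the statements start on B4, A4, G#4, F#4, E4, moving down a 2nd each time.
Extending down a 2nd: D#4 → C#4 → B3.
Statement 8 starts on B3 and keeps the same diatonic contour: B3 A3 D#3 F#3.

B3 A3 D#3 F#3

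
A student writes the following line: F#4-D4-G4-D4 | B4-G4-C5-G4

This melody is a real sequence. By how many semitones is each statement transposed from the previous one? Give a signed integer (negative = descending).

The 4-note cells begin on F#4, B4 — each up a 4th from the last.
F#4→B4 is 71 − 66 = 5 semitones.

5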